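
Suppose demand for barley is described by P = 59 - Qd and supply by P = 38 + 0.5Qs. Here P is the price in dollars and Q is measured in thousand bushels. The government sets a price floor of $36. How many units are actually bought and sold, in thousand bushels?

14

Rearranging demand gives Qd = 59 - P; rearranging supply gives Qs = 2P - 76. In a free market, 59 - P = 2P - 76 gives the equilibrium P* = 45, Q* = 14.
The floor of 36 is below the equilibrium price 45, so it is not binding; the market clears at P* = 45, Q* = 14.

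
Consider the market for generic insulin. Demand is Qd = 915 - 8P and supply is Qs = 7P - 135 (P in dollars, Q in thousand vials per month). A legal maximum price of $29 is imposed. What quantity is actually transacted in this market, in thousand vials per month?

In a free market, 915 - 8P = 7P - 135 gives the equilibrium P* = 70, Q* = 355.
The ceiling of 29 is below the equilibrium price 70, so it binds.
At P = 29: Qd = 915 - 8·29 = 683 and Qs = 7·29 - 135 = 68.
The quantity actually transacted is the short side, supply: 68.

68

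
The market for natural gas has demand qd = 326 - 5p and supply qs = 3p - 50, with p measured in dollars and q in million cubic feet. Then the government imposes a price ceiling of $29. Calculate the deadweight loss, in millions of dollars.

777.6

In a free market, 326 - 5p = 3p - 50 gives the equilibrium p* = 47, q* = 91.
Since 29 < 47, the ceiling is binding.
At p = 29: qd = 326 - 5·29 = 181 and qs = 3·29 - 50 = 37.
Quantity traded falls to 37. At q = 37 the demand price is (326 - 37)/5 = 57.8 and the supply price is (50 + 37)/3 = 29.
Deadweight loss = ½ · (57.8 - 29) · (91 - 37) = ½ · 28.8 · 54 = 777.6.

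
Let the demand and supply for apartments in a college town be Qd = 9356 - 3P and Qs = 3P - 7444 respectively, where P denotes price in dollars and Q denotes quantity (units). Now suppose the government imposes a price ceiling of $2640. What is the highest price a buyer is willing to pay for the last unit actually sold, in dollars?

2960

Without the control the market clears where 9356 - 3P = 3P - 7444, i.e. P* = 2800 and Q* = 956.
The ceiling of 2640 is below the equilibrium price 2800, so it binds.
At P = 2640: Qd = 9356 - 3·2640 = 1436 and Qs = 3·2640 - 7444 = 476.
Only 476 units reach the market. On the demand curve, the marginal buyer's willingness to pay at Q = 476 is (9356 - 476)/3 = 2960.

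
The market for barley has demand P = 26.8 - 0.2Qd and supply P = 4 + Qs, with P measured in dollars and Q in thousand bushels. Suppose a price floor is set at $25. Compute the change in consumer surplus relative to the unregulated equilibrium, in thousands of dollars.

Rearranging demand gives Qd = 134 - 5P; rearranging supply gives Qs = P - 4. In a free market, 134 - 5P = P - 4 gives the equilibrium P* = 23, Q* = 19.
The floor of 25 is above the equilibrium price 23, so it binds.
At P = 25: Qd = 134 - 5·25 = 9 and Qs = 25 - 4 = 21.
Consumer surplus without the control is ½ · (26.8 - 23) · 19 = 36.1.
With the floor, consumers buy 9 units at 25, so CS = ½ · (26.8 - 25) · 9 = 8.1.
Change in consumer surplus = 8.1 - 36.1 = -28.

-28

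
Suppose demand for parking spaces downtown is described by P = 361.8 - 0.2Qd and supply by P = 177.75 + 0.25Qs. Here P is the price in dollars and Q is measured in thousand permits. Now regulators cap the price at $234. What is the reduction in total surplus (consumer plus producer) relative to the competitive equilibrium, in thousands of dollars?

Rearranging demand gives Qd = 1809 - 5P; rearranging supply gives Qs = 4P - 711. Without the control the market clears where 1809 - 5P = 4P - 711, i.e. P* = 280 and Q* = 409.
The ceiling of 234 is below the equilibrium price 280, so it binds.
At P = 234: Qd = 1809 - 5·234 = 639 and Qs = 4·234 - 711 = 225.
Quantity traded falls to 225. At Q = 225 the demand price is (1809 - 225)/5 = 316.8 and the supply price is (711 + 225)/4 = 234.
Deadweight loss = ½ · (316.8 - 234) · (409 - 225) = ½ · 82.8 · 184 = 7617.6.

7617.6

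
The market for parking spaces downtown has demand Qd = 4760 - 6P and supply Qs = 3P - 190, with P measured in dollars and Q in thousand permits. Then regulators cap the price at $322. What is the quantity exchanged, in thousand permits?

Setting quantity demanded equal to quantity supplied, 4760 - 6P = 3P - 190, gives P* = 550 and Q* = 1460.
Since 322 < 550, the ceiling is binding.
At P = 322: Qd = 4760 - 6·322 = 2828 and Qs = 3·322 - 190 = 776.
The quantity actually transacted is the short side, supply: 776.

776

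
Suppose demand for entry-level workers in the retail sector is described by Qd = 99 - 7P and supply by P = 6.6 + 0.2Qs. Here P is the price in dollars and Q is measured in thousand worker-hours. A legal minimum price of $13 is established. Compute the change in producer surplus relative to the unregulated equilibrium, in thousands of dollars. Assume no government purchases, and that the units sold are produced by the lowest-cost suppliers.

Rearranging supply gives Qs = 5P - 33. Without the control the market clears where 99 - 7P = 5P - 33, i.e. P* = 11 and Q* = 22.
The floor of 13 is above the equilibrium price 11, so it binds.
At P = 13: Qd = 99 - 7·13 = 8 and Qs = 5·13 - 33 = 32.
Producer surplus without the control is ½ · (11 - 6.6) · 22 = 48.4.
With the floor, 8 units are sold at 13. The supply price at Q = 8 is 8.2, so PS = ½ · [(13 - 6.6) + (13 - 8.2)] · 8 = 44.8.
Change in producer surplus = 44.8 - 48.4 = -3.6.

-3.6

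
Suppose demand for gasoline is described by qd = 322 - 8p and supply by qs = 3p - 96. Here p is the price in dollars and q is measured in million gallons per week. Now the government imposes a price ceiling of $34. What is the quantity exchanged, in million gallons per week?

6

Without the control the market clears where 322 - 8p = 3p - 96, i.e. p* = 38 and q* = 18.
Because the ceiling (34) lies below the market-clearing price, it is binding.
At p = 34: qd = 322 - 8·34 = 50 and qs = 3·34 - 96 = 6.
The quantity actually transacted is the short side, supply: 6.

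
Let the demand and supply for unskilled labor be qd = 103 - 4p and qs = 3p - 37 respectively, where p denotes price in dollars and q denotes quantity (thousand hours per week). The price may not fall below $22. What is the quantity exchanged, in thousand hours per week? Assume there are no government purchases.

15

In a free market, 103 - 4p = 3p - 37 gives the equilibrium p* = 20, q* = 23.
Since 22 > 20, the floor is binding.
At p = 22: qd = 103 - 4·22 = 15 and qs = 3·22 - 37 = 29.
The quantity actually transacted is the short side, demand: 15.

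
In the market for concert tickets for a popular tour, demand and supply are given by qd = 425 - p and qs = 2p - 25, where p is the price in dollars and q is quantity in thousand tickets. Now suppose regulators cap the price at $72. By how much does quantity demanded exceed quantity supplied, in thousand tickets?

Setting quantity demanded equal to quantity supplied, 425 - p = 2p - 25, gives p* = 150 and q* = 275.
Because the ceiling (72) lies below the market-clearing price, it is binding.
At p = 72: qd = 425 - 72 = 353 and qs = 2·72 - 25 = 119.
Shortage = qd - qs = 353 - 119 = 234.

234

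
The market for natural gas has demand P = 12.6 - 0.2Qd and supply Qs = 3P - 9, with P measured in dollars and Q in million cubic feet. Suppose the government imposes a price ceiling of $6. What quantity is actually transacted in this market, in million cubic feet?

Rearranging demand gives Qd = 63 - 5P. Equilibrium: 63 - 5P = 3P - 9, so 72 = 8P and P* = 9, Q* = 18.
The ceiling of 6 is below the equilibrium price 9, so it binds.
At P = 6: Qd = 63 - 5·6 = 33 and Qs = 3·6 - 9 = 9.
The quantity actually transacted is the short side, supply: 9.

9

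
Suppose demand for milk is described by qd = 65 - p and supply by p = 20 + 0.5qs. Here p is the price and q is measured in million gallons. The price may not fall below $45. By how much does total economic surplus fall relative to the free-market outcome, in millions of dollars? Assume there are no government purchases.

75

Rearranging supply gives qs = 2p - 40. Equilibrium: 65 - p = 2p - 40, so 105 = 3p and p* = 35, q* = 30.
The floor of 45 is above the equilibrium price 35, so it binds.
At p = 45: qd = 65 - 45 = 20 and qs = 2·45 - 40 = 50.
Quantity traded falls to 20. At q = 20 the demand price is 65 - 20 = 45 and the supply price is (40 + 20)/2 = 30.
Deadweight loss = ½ · (45 - 30) · (30 - 20) = ½ · 15 · 10 = 75.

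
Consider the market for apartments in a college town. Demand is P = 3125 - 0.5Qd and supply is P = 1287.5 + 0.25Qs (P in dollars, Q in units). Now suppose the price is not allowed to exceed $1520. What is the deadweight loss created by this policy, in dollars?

866400

Rearranging demand gives Qd = 6250 - 2P; rearranging supply gives Qs = 4P - 5150. Setting quantity demanded equal to quantity supplied, 6250 - 2P = 4P - 5150, gives P* = 1900 and Q* = 2450.
The ceiling of 1520 is below the equilibrium price 1900, so it binds.
At P = 1520: Qd = 6250 - 2·1520 = 3210 and Qs = 4·1520 - 5150 = 930.
Quantity traded falls to 930. At Q = 930 the demand price is (6250 - 930)/2 = 2660 and the supply price is (5150 + 930)/4 = 1520.
Deadweight loss = ½ · (2660 - 1520) · (2450 - 930) = ½ · 1140 · 1520 = 866400.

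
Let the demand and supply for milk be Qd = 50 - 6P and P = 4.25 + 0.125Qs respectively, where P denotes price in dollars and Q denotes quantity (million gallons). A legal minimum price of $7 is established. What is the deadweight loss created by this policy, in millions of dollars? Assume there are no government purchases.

5.25

Rearranging supply gives Qs = 8P - 34. Without the control the market clears where 50 - 6P = 8P - 34, i.e. P* = 6 and Q* = 14.
Because the floor (7) lies above the market-clearing price, it is binding.
At P = 7: Qd = 50 - 6·7 = 8 and Qs = 8·7 - 34 = 22.
Quantity traded falls to 8. At Q = 8 the demand price is (50 - 8)/6 = 7 and the supply price is (34 + 8)/8 = 5.25.
Deadweight loss = ½ · (7 - 5.25) · (14 - 8) = ½ · 1.75 · 6 = 5.25.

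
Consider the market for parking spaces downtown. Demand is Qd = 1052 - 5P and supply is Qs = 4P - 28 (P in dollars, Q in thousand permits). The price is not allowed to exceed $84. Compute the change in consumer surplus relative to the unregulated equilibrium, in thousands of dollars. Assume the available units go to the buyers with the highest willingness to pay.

Equilibrium: 1052 - 5P = 4P - 28, so 1080 = 9P and P* = 120, Q* = 452.
Because the ceiling (84) lies below the market-clearing price, it is binding.
At P = 84: Qd = 1052 - 5·84 = 632 and Qs = 4·84 - 28 = 308.
Consumer surplus without the control is ½ · (210.4 - 120) · 452 = 20430.4.
With the ceiling, 308 units are sold at 84 (assume they go to the highest-value buyers). The demand price at Q = 308 is 148.8, so CS = ½ · [(210.4 - 84) + (148.8 - 84)] · 308 = 29444.8.
Change in consumer surplus = 29444.8 - 20430.4 = 9014.4.

9014.4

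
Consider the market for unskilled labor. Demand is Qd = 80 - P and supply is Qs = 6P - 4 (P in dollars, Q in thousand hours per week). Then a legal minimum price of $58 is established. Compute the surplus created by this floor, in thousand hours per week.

Without the control the market clears where 80 - P = 6P - 4, i.e. P* = 12 and Q* = 68.
Since 58 > 12, the floor is binding.
At P = 58: Qd = 80 - 58 = 22 and Qs = 6·58 - 4 = 344.
Surplus = Qs - Qd = 344 - 22 = 322.

322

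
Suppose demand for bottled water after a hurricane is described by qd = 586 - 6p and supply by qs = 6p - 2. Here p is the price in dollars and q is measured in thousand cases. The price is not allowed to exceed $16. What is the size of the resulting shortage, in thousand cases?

Equilibrium: 586 - 6p = 6p - 2, so 588 = 12p and p* = 49, q* = 292.
The ceiling of 16 is below the equilibrium price 49, so it binds.
At p = 16: qd = 586 - 6·16 = 490 and qs = 6·16 - 2 = 94.
Shortage = qd - qs = 490 - 94 = 396.

396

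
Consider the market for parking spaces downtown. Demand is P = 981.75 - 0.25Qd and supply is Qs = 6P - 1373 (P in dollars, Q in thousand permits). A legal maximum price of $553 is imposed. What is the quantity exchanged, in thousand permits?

Rearranging demand gives Qd = 3927 - 4P. Equilibrium: 3927 - 4P = 6P - 1373, so 5300 = 10P and P* = 530, Q* = 1807.
Since 553 is above P* = 530, the ceiling does not bind and the free-market outcome prevails.

1807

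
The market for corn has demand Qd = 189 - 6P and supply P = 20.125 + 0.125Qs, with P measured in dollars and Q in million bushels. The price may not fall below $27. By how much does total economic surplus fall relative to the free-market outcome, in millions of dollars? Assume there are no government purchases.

21

Rearranging supply gives Qs = 8P - 161. Without the control the market clears where 189 - 6P = 8P - 161, i.e. P* = 25 and Q* = 39.
Because the floor (27) lies above the market-clearing price, it is binding.
At P = 27: Qd = 189 - 6·27 = 27 and Qs = 8·27 - 161 = 55.
Quantity traded falls to 27. At Q = 27 the demand price is (189 - 27)/6 = 27 and the supply price is (161 + 27)/8 = 23.5.
Deadweight loss = ½ · (27 - 23.5) · (39 - 27) = ½ · 3.5 · 12 = 21.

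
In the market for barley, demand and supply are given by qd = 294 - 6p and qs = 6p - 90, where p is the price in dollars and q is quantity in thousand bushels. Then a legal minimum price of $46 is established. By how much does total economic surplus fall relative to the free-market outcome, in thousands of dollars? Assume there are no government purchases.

1176

Setting quantity demanded equal to quantity supplied, 294 - 6p = 6p - 90, gives p* = 32 and q* = 102.
The floor of 46 is above the equilibrium price 32, so it binds.
At p = 46: qd = 294 - 6·46 = 18 and qs = 6·46 - 90 = 186.
Quantity traded falls to 18. At q = 18 the demand price is (294 - 18)/6 = 46 and the supply price is (90 + 18)/6 = 18.
Deadweight loss = ½ · (46 - 18) · (102 - 18) = ½ · 28 · 84 = 1176.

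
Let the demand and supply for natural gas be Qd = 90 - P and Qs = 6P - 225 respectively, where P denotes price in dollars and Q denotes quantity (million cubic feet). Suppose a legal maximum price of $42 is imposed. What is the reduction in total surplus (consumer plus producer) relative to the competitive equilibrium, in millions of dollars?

Without the control the market clears where 90 - P = 6P - 225, i.e. P* = 45 and Q* = 45.
The ceiling of 42 is below the equilibrium price 45, so it binds.
At P = 42: Qd = 90 - 42 = 48 and Qs = 6·42 - 225 = 27.
Quantity traded falls to 27. At Q = 27 the demand price is 90 - 27 = 63 and the supply price is (225 + 27)/6 = 42.
Deadweight loss = ½ · (63 - 42) · (45 - 27) = ½ · 21 · 18 = 189.

189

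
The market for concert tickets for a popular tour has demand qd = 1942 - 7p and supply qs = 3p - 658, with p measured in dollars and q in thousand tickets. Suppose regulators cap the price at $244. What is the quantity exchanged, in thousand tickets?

74

Setting quantity demanded equal to quantity supplied, 1942 - 7p = 3p - 658, gives p* = 260 and q* = 122.
Because the ceiling (244) lies below the market-clearing price, it is binding.
At p = 244: qd = 1942 - 7·244 = 234 and qs = 3·244 - 658 = 74.
The quantity actually transacted is the short side, supply: 74.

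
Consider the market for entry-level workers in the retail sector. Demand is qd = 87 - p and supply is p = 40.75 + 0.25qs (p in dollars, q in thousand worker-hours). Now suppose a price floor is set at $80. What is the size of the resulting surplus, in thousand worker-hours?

150

Rearranging supply gives qs = 4p - 163. Setting quantity demanded equal to quantity supplied, 87 - p = 4p - 163, gives p* = 50 and q* = 37.
Since 80 > 50, the floor is binding.
At p = 80: qd = 87 - 80 = 7 and qs = 4·80 - 163 = 157.
Surplus = qs - qd = 157 - 7 = 150.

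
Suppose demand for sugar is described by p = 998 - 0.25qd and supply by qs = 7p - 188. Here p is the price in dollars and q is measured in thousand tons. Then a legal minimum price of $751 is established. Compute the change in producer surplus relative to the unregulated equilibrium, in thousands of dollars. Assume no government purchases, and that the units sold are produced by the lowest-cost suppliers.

Rearranging demand gives qd = 3992 - 4p. Setting quantity demanded equal to quantity supplied, 3992 - 4p = 7p - 188, gives p* = 380 and q* = 2472.
The floor of 751 is above the equilibrium price 380, so it binds.
At p = 751: qd = 3992 - 4·751 = 988 and qs = 7·751 - 188 = 5069.
Producer surplus without the control is ½ · (380 - 188/7) · 2472 = 3055392/7.
With the floor, 988 units are sold at 751. The supply price at q = 988 is 168, so PS = ½ · [(751 - 188/7) + (751 - 168)] · 988 = 4520100/7.
Change in producer surplus = 4520100/7 - 3055392/7 = 209244.

209244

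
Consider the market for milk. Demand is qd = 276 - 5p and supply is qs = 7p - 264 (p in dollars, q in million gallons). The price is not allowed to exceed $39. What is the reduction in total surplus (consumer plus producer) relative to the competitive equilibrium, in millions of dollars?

302.4

Setting quantity demanded equal to quantity supplied, 276 - 5p = 7p - 264, gives p* = 45 and q* = 51.
Since 39 < 45, the ceiling is binding.
At p = 39: qd = 276 - 5·39 = 81 and qs = 7·39 - 264 = 9.
Quantity traded falls to 9. At q = 9 the demand price is (276 - 9)/5 = 53.4 and the supply price is (264 + 9)/7 = 39.
Deadweight loss = ½ · (53.4 - 39) · (51 - 9) = ½ · 14.4 · 42 = 302.4.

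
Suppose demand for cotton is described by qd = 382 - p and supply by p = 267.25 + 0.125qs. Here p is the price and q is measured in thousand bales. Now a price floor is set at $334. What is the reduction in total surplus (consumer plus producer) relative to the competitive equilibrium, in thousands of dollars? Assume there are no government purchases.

Rearranging supply gives qs = 8p - 2138. Equilibrium: 382 - p = 8p - 2138, so 2520 = 9p and p* = 280, q* = 102.
Since 334 > 280, the floor is binding.
At p = 334: qd = 382 - 334 = 48 and qs = 8·334 - 2138 = 534.
Quantity traded falls to 48. At q = 48 the demand price is 382 - 48 = 334 and the supply price is (2138 + 48)/8 = 273.25.
Deadweight loss = ½ · (334 - 273.25) · (102 - 48) = ½ · 60.75 · 54 = 1640.25.

1640.25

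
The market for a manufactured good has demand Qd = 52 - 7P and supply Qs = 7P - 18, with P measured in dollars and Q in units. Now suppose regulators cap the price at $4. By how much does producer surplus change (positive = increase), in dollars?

Setting quantity demanded equal to quantity supplied, 52 - 7P = 7P - 18, gives P* = 5 and Q* = 17.
Because the ceiling (4) lies below the market-clearing price, it is binding.
At P = 4: Qd = 52 - 7·4 = 24 and Qs = 7·4 - 18 = 10.
Producer surplus without the control is ½ · (5 - 18/7) · 17 = 289/14.
With the ceiling, producers sell 10 units at 4, so PS = ½ · (4 - 18/7) · 10 = 50/7.
Change in producer surplus = 50/7 - 289/14 = -13.5.

-13.5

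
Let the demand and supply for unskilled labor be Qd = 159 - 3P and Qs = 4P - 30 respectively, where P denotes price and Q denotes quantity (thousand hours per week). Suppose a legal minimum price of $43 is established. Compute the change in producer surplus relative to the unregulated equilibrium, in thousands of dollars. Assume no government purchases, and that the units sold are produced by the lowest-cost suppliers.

Without the control the market clears where 159 - 3P = 4P - 30, i.e. P* = 27 and Q* = 78.
The floor of 43 is above the equilibrium price 27, so it binds.
At P = 43: Qd = 159 - 3·43 = 30 and Qs = 4·43 - 30 = 142.
Producer surplus without the control is ½ · (27 - 7.5) · 78 = 760.5.
With the floor, 30 units are sold at 43. The supply price at Q = 30 is 15, so PS = ½ · [(43 - 7.5) + (43 - 15)] · 30 = 952.5.
Change in producer surplus = 952.5 - 760.5 = 192.

192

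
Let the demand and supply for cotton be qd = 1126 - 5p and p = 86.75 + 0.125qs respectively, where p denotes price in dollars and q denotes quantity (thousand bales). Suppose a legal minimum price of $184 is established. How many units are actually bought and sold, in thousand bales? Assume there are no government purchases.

Rearranging supply gives qs = 8p - 694. Without the control the market clears where 1126 - 5p = 8p - 694, i.e. p* = 140 and q* = 426.
Since 184 > 140, the floor is binding.
At p = 184: qd = 1126 - 5·184 = 206 and qs = 8·184 - 694 = 778.
The quantity actually transacted is the short side, demand: 206.

206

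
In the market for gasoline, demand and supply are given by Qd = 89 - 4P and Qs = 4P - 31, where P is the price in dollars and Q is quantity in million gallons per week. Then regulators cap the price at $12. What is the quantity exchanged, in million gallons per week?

Setting quantity demanded equal to quantity supplied, 89 - 4P = 4P - 31, gives P* = 15 and Q* = 29.
Because the ceiling (12) lies below the market-clearing price, it is binding.
At P = 12: Qd = 89 - 4·12 = 41 and Qs = 4·12 - 31 = 17.
The quantity actually transacted is the short side, supply: 17.

17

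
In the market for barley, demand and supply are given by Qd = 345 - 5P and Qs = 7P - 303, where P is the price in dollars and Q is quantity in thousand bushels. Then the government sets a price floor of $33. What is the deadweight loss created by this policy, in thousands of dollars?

Without the control the market clears where 345 - 5P = 7P - 303, i.e. P* = 54 and Q* = 75.
Since 33 is below P* = 54, the floor does not bind and the free-market outcome prevails.
Since the control does not bind, no trades are prevented and deadweight loss is zero.

0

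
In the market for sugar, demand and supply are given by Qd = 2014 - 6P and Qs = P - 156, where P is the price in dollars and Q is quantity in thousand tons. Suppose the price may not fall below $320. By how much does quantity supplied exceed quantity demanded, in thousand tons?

Without the control the market clears where 2014 - 6P = P - 156, i.e. P* = 310 and Q* = 154.
The floor of 320 is above the equilibrium price 310, so it binds.
At P = 320: Qd = 2014 - 6·320 = 94 and Qs = 320 - 156 = 164.
Surplus = Qs - Qd = 164 - 94 = 70.

70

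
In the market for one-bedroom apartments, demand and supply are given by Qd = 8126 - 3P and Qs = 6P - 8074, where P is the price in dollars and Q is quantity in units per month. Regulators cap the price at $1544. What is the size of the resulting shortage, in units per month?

2304

Equilibrium: 8126 - 3P = 6P - 8074, so 16200 = 9P and P* = 1800, Q* = 2726.
Since 1544 < 1800, the ceiling is binding.
At P = 1544: Qd = 8126 - 3·1544 = 3494 and Qs = 6·1544 - 8074 = 1190.
Shortage = Qd - Qs = 3494 - 1190 = 2304.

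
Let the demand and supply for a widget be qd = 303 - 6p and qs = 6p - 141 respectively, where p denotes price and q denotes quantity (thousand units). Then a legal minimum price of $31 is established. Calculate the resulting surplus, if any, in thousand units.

0

Setting quantity demanded equal to quantity supplied, 303 - 6p = 6p - 141, gives p* = 37 and q* = 81.
Since 31 is below p* = 37, the floor does not bind and the free-market outcome prevails.
Since the control does not bind, there is no surplus.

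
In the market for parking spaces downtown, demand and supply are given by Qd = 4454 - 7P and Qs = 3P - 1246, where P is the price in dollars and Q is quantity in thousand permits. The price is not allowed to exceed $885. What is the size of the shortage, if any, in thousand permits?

Equilibrium: 4454 - 7P = 3P - 1246, so 5700 = 10P and P* = 570, Q* = 464.
Since 885 is above P* = 570, the ceiling does not bind and the free-market outcome prevails.
Since the control does not bind, there is no shortage.

0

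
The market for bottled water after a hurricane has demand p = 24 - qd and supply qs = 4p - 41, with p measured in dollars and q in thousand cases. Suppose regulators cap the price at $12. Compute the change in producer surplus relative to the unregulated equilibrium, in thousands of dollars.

Rearranging demand gives qd = 24 - p. Without the control the market clears where 24 - p = 4p - 41, i.e. p* = 13 and q* = 11.
The ceiling of 12 is below the equilibrium price 13, so it binds.
At p = 12: qd = 24 - 12 = 12 and qs = 4·12 - 41 = 7.
Producer surplus without the control is ½ · (13 - 10.25) · 11 = 15.125.
With the ceiling, producers sell 7 units at 12, so PS = ½ · (12 - 10.25) · 7 = 6.125.
Change in producer surplus = 6.125 - 15.125 = -9.

-9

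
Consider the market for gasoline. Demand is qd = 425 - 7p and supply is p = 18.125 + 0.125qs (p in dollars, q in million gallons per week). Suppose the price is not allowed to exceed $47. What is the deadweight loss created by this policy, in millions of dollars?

0

Rearranging supply gives qs = 8p - 145. Setting quantity demanded equal to quantity supplied, 425 - 7p = 8p - 145, gives p* = 38 and q* = 159.
Since 47 is above p* = 38, the ceiling does not bind and the free-market outcome prevails.
Since the control does not bind, no trades are prevented and deadweight loss is zero.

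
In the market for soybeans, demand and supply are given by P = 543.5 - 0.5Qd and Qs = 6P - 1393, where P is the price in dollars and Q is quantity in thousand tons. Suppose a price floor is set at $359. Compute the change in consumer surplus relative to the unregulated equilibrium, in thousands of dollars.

Rearranging demand gives Qd = 1087 - 2P. Setting quantity demanded equal to quantity supplied, 1087 - 2P = 6P - 1393, gives P* = 310 and Q* = 467.
Because the floor (359) lies above the market-clearing price, it is binding.
At P = 359: Qd = 1087 - 2·359 = 369 and Qs = 6·359 - 1393 = 761.
Consumer surplus without the control is ½ · (543.5 - 310) · 467 = 54522.25.
With the floor, consumers buy 369 units at 359, so CS = ½ · (543.5 - 359) · 369 = 34040.25.
Change in consumer surplus = 34040.25 - 54522.25 = -20482.

-20482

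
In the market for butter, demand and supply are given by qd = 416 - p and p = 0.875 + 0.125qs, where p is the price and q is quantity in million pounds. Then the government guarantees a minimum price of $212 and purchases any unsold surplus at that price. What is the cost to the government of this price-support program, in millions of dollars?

314820

Rearranging supply gives qs = 8p - 7. Without the control the market clears where 416 - p = 8p - 7, i.e. p* = 47 and q* = 369.
Since 212 > 47, the floor is binding.
At p = 212: qd = 416 - 212 = 204 and qs = 8·212 - 7 = 1689.
Surplus = qs - qd = 1485.
Government expenditure = surplus × support price = 1485 × 212 = 314820.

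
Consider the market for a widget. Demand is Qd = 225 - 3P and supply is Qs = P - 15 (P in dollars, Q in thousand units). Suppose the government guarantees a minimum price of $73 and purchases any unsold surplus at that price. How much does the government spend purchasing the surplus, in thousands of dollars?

3796

Setting quantity demanded equal to quantity supplied, 225 - 3P = P - 15, gives P* = 60 and Q* = 45.
The floor of 73 is above the equilibrium price 60, so it binds.
At P = 73: Qd = 225 - 3·73 = 6 and Qs = 73 - 15 = 58.
Surplus = Qs - Qd = 52.
Government expenditure = surplus × support price = 52 × 73 = 3796.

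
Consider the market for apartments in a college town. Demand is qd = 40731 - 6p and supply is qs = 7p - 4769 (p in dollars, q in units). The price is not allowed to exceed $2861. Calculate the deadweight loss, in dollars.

In a free market, 40731 - 6p = 7p - 4769 gives the equilibrium p* = 3500, q* = 19731.
Since 2861 < 3500, the ceiling is binding.
At p = 2861: qd = 40731 - 6·2861 = 23565 and qs = 7·2861 - 4769 = 15258.
Quantity traded falls to 15258. At q = 15258 the demand price is (40731 - 15258)/6 = 4245.5 and the supply price is (4769 + 15258)/7 = 2861.
Deadweight loss = ½ · (4245.5 - 2861) · (19731 - 15258) = ½ · 1384.5 · 4473 = 3096434.25.

3096434.25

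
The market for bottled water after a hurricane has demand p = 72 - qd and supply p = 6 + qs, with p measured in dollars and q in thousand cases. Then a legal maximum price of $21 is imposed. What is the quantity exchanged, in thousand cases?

15

Rearranging demand gives qd = 72 - p; rearranging supply gives qs = p - 6. Setting quantity demanded equal to quantity supplied, 72 - p = p - 6, gives p* = 39 and q* = 33.
Because the ceiling (21) lies below the market-clearing price, it is binding.
At p = 21: qd = 72 - 21 = 51 and qs = 21 - 6 = 15.
The quantity actually transacted is the short side, supply: 15.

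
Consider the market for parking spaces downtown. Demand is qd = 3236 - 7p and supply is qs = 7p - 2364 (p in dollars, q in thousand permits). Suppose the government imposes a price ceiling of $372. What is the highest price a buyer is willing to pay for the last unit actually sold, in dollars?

428

Setting quantity demanded equal to quantity supplied, 3236 - 7p = 7p - 2364, gives p* = 400 and q* = 436.
The ceiling of 372 is below the equilibrium price 400, so it binds.
At p = 372: qd = 3236 - 7·372 = 632 and qs = 7·372 - 2364 = 240.
Only 240 units reach the market. On the demand curve, the marginal buyer's willingness to pay at q = 240 is (3236 - 240)/7 = 428.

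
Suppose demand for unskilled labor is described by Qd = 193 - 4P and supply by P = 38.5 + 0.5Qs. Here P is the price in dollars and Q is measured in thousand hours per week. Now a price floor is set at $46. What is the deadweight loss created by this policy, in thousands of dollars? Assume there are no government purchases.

6

Rearranging supply gives Qs = 2P - 77. Equilibrium: 193 - 4P = 2P - 77, so 270 = 6P and P* = 45, Q* = 13.
Since 46 > 45, the floor is binding.
At P = 46: Qd = 193 - 4·46 = 9 and Qs = 2·46 - 77 = 15.
Quantity traded falls to 9. At Q = 9 the demand price is (193 - 9)/4 = 46 and the supply price is (77 + 9)/2 = 43.
Deadweight loss = ½ · (46 - 43) · (13 - 9) = ½ · 3 · 4 = 6.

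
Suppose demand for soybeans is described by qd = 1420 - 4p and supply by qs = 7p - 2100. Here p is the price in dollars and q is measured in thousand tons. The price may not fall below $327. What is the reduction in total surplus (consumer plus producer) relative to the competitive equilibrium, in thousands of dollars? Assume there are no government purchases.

Setting quantity demanded equal to quantity supplied, 1420 - 4p = 7p - 2100, gives p* = 320 and q* = 140.
The floor of 327 is above the equilibrium price 320, so it binds.
At p = 327: qd = 1420 - 4·327 = 112 and qs = 7·327 - 2100 = 189.
Quantity traded falls to 112. At q = 112 the demand price is (1420 - 112)/4 = 327 and the supply price is (2100 + 112)/7 = 316.
Deadweight loss = ½ · (327 - 316) · (140 - 112) = ½ · 11 · 28 = 154.

154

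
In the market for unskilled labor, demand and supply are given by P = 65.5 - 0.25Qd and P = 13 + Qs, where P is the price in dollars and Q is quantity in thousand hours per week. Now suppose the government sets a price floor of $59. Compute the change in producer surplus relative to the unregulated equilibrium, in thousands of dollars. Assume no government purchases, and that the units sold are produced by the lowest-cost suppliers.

-24

Rearranging demand gives Qd = 262 - 4P; rearranging supply gives Qs = P - 13. Without the control the market clears where 262 - 4P = P - 13, i.e. P* = 55 and Q* = 42.
Because the floor (59) lies above the market-clearing price, it is binding.
At P = 59: Qd = 262 - 4·59 = 26 and Qs = 59 - 13 = 46.
Producer surplus without the control is ½ · (55 - 13) · 42 = 882.
With the floor, 26 units are sold at 59. The supply price at Q = 26 is 39, so PS = ½ · [(59 - 13) + (59 - 39)] · 26 = 858.
Change in producer surplus = 858 - 882 = -24.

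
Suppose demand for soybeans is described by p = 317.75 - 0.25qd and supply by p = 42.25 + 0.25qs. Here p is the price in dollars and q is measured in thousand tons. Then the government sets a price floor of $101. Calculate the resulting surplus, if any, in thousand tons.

0

Rearranging demand gives qd = 1271 - 4p; rearranging supply gives qs = 4p - 169. Equilibrium: 1271 - 4p = 4p - 169, so 1440 = 8p and p* = 180, q* = 551.
The floor of 101 is below the equilibrium price 180, so it is not binding; the market clears at p* = 180, q* = 551.
Since the control does not bind, there is no surplus.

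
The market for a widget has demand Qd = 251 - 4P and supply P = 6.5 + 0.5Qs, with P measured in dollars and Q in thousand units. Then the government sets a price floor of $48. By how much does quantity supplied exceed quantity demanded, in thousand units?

24

Rearranging supply gives Qs = 2P - 13. Setting quantity demanded equal to quantity supplied, 251 - 4P = 2P - 13, gives P* = 44 and Q* = 75.
Since 48 > 44, the floor is binding.
At P = 48: Qd = 251 - 4·48 = 59 and Qs = 2·48 - 13 = 83.
Surplus = Qs - Qd = 83 - 59 = 24.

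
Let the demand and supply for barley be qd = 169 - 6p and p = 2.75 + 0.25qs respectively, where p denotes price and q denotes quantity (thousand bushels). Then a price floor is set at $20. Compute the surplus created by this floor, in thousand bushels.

Rearranging supply gives qs = 4p - 11. Setting quantity demanded equal to quantity supplied, 169 - 6p = 4p - 11, gives p* = 18 and q* = 61.
The floor of 20 is above the equilibrium price 18, so it binds.
At p = 20: qd = 169 - 6·20 = 49 and qs = 4·20 - 11 = 69.
Surplus = qs - qd = 69 - 49 = 20.

20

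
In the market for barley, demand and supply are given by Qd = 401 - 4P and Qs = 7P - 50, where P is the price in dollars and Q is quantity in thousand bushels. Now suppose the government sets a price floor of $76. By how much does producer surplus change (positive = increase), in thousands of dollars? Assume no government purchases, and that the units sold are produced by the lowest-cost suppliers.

Equilibrium: 401 - 4P = 7P - 50, so 451 = 11P and P* = 41, Q* = 237.
The floor of 76 is above the equilibrium price 41, so it binds.
At P = 76: Qd = 401 - 4·76 = 97 and Qs = 7·76 - 50 = 482.
Producer surplus without the control is ½ · (41 - 50/7) · 237 = 56169/14.
With the floor, 97 units are sold at 76. The supply price at Q = 97 is 21, so PS = ½ · [(76 - 50/7) + (76 - 21)] · 97 = 84099/14.
Change in producer surplus = 84099/14 - 56169/14 = 1995.

1995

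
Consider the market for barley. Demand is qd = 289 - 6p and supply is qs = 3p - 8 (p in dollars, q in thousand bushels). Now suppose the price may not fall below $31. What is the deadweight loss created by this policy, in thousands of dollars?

Equilibrium: 289 - 6p = 3p - 8, so 297 = 9p and p* = 33, q* = 91.
The floor of 31 is below the equilibrium price 33, so it is not binding; the market clears at p* = 33, q* = 91.
Since the control does not bind, no trades are prevented and deadweight loss is zero.

0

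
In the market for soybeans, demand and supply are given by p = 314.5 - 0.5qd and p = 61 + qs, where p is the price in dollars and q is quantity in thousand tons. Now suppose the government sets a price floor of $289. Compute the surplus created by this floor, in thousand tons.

Rearranging demand gives qd = 629 - 2p; rearranging supply gives qs = p - 61. Equilibrium: 629 - 2p = p - 61, so 690 = 3p and p* = 230, q* = 169.
The floor of 289 is above the equilibrium price 230, so it binds.
At p = 289: qd = 629 - 2·289 = 51 and qs = 289 - 61 = 228.
Surplus = qs - qd = 228 - 51 = 177.

177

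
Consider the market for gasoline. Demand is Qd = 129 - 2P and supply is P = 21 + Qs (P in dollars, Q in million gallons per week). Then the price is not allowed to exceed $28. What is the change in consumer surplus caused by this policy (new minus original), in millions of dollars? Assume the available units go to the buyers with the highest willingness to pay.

Rearranging supply gives Qs = P - 21. Equilibrium: 129 - 2P = P - 21, so 150 = 3P and P* = 50, Q* = 29.
Because the ceiling (28) lies below the market-clearing price, it is binding.
At P = 28: Qd = 129 - 2·28 = 73 and Qs = 28 - 21 = 7.
Consumer surplus without the control is ½ · (64.5 - 50) · 29 = 210.25.
With the ceiling, 7 units are sold at 28 (assume they go to the highest-value buyers). The demand price at Q = 7 is 61, so CS = ½ · [(64.5 - 28) + (61 - 28)] · 7 = 243.25.
Change in consumer surplus = 243.25 - 210.25 = 33.

33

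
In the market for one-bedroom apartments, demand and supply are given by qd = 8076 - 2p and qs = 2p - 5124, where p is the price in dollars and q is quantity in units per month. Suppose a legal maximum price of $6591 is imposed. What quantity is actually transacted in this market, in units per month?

1476

Without the control the market clears where 8076 - 2p = 2p - 5124, i.e. p* = 3300 and q* = 1476.
Since 6591 is above p* = 3300, the ceiling does not bind and the free-market outcome prevails.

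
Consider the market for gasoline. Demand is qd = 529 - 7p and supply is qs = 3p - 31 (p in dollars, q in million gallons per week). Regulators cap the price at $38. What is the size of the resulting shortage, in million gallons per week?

Without the control the market clears where 529 - 7p = 3p - 31, i.e. p* = 56 and q* = 137.
The ceiling of 38 is below the equilibrium price 56, so it binds.
At p = 38: qd = 529 - 7·38 = 263 and qs = 3·38 - 31 = 83.
Shortage = qd - qs = 263 - 83 = 180.

180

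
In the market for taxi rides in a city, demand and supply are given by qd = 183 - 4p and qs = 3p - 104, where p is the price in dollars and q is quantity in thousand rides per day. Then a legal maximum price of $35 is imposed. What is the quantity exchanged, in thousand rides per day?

1

Without the control the market clears where 183 - 4p = 3p - 104, i.e. p* = 41 and q* = 19.
The ceiling of 35 is below the equilibrium price 41, so it binds.
At p = 35: qd = 183 - 4·35 = 43 and qs = 3·35 - 104 = 1.
The quantity actually transacted is the short side, supply: 1.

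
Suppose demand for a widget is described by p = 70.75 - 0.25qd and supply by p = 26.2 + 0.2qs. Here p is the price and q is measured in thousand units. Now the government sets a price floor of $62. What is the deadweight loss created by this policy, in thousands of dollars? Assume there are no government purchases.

921.6

Rearranging demand gives qd = 283 - 4p; rearranging supply gives qs = 5p - 131. In a free market, 283 - 4p = 5p - 131 gives the equilibrium p* = 46, q* = 99.
The floor of 62 is above the equilibrium price 46, so it binds.
At p = 62: qd = 283 - 4·62 = 35 and qs = 5·62 - 131 = 179.
Quantity traded falls to 35. At q = 35 the demand price is (283 - 35)/4 = 62 and the supply price is (131 + 35)/5 = 33.2.
Deadweight loss = ½ · (62 - 33.2) · (99 - 35) = ½ · 28.8 · 64 = 921.6.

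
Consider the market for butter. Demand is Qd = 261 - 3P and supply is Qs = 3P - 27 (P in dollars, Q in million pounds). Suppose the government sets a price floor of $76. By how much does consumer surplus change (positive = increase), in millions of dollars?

In a free market, 261 - 3P = 3P - 27 gives the equilibrium P* = 48, Q* = 117.
Since 76 > 48, the floor is binding.
At P = 76: Qd = 261 - 3·76 = 33 and Qs = 3·76 - 27 = 201.
Consumer surplus without the control is ½ · (87 - 48) · 117 = 2281.5.
With the floor, consumers buy 33 units at 76, so CS = ½ · (87 - 76) · 33 = 181.5.
Change in consumer surplus = 181.5 - 2281.5 = -2100.

-2100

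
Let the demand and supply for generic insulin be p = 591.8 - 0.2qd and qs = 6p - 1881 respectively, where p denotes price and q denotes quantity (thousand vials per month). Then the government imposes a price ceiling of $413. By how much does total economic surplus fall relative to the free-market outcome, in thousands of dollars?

4811.4

Rearranging demand gives qd = 2959 - 5p. Equilibrium: 2959 - 5p = 6p - 1881, so 4840 = 11p and p* = 440, q* = 759.
Because the ceiling (413) lies below the market-clearing price, it is binding.
At p = 413: qd = 2959 - 5·413 = 894 and qs = 6·413 - 1881 = 597.
Quantity traded falls to 597. At q = 597 the demand price is (2959 - 597)/5 = 472.4 and the supply price is (1881 + 597)/6 = 413.
Deadweight loss = ½ · (472.4 - 413) · (759 - 597) = ½ · 59.4 · 162 = 4811.4.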